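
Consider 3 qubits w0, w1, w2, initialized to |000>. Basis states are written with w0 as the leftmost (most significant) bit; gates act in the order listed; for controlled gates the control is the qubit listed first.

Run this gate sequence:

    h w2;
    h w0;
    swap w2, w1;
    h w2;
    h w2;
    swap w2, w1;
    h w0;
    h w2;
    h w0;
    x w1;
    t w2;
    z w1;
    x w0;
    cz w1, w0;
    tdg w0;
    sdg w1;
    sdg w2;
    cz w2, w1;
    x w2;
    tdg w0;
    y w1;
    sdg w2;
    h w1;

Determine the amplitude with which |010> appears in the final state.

|010> carries amplitude 0 in the final state. Key observation: the block from step 1 through step 8 cancels to the identity and can be dropped.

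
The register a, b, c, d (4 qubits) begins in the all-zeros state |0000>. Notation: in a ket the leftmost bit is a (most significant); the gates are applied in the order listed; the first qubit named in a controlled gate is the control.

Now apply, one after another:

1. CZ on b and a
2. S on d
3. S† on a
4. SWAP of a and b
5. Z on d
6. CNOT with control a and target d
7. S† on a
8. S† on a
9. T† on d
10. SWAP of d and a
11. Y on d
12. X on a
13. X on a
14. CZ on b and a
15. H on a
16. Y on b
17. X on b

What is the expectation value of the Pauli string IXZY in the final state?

In the final state, IXZY has expectation 0.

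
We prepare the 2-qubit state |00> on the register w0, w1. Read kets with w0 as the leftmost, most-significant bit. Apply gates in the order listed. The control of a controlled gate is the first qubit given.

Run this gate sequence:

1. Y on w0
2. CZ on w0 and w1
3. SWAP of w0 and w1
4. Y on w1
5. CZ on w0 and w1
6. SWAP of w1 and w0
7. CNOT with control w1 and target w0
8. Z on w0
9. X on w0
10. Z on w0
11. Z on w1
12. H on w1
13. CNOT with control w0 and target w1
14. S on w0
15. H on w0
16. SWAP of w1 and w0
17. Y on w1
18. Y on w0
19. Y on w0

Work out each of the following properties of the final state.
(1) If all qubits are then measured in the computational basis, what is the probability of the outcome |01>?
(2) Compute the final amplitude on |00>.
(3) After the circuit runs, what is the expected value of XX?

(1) The probability of measuring |01> is 1/4.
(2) The final state's coefficient on |00> equals 1/2.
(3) The observable XX averages to 1.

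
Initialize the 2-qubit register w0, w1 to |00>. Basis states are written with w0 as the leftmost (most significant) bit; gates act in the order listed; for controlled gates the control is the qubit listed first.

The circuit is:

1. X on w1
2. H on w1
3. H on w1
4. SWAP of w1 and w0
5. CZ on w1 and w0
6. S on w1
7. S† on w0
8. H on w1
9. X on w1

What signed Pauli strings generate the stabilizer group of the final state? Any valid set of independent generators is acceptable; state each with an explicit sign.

The final state is stabilized by the group generated by +IX, -ZI; other independent generating sets are equally valid.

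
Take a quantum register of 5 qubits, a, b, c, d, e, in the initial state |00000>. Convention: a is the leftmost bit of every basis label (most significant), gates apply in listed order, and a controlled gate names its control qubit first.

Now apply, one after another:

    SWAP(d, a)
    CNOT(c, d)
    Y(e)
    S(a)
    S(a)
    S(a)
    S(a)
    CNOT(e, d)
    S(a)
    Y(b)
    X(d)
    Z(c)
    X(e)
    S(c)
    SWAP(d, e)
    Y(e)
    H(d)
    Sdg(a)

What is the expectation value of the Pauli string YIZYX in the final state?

The observable YIZYX averages to 0. Key observation: steps 4-7 multiply out to the identity, so the circuit reduces to the remaining gates.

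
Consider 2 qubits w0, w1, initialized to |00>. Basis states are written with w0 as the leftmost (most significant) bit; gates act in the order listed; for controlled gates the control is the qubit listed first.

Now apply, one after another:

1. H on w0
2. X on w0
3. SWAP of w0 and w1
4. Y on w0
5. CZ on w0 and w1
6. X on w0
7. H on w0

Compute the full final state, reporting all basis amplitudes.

After the circuit, the state carries amplitude I/2 on |00>, -I/2 on |01>, I/2 on |10>, -I/2 on |11>.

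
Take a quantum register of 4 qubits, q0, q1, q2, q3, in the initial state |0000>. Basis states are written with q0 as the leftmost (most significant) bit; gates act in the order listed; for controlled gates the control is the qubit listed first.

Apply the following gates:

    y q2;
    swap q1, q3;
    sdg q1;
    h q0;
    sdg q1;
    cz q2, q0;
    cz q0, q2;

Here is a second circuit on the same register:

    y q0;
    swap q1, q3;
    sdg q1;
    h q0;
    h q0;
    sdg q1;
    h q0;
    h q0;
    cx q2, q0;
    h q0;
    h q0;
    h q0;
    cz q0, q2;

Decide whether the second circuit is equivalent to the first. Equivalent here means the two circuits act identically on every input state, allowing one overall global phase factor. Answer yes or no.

No — the two circuits implement different unitaries, even allowing a global phase.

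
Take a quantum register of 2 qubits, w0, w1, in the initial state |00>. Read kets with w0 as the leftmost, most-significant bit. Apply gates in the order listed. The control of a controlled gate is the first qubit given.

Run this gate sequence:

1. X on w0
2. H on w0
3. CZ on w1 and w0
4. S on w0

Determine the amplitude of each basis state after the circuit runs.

The final amplitudes are sqrt(2)/2 on |00>, 0 on |01>, -sqrt(2)*I/2 on |10>, 0 on |11>.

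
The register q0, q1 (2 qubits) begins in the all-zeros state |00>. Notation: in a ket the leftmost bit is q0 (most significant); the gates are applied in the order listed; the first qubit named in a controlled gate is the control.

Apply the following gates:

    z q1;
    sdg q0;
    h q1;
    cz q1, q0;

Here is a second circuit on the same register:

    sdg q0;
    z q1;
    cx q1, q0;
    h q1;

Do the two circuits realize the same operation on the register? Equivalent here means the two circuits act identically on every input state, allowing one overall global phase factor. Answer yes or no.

No, they are not equivalent — no single phase factor reconciles the two unitaries.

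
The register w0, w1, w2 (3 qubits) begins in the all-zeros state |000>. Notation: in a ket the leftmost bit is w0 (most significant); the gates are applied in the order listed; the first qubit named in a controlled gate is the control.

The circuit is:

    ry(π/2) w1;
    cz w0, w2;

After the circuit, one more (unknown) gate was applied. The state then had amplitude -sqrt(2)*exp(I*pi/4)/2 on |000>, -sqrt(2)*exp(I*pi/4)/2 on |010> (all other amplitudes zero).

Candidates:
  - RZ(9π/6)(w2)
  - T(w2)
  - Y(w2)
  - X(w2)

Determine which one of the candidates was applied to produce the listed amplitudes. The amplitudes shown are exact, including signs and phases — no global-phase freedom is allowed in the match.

The applied gate was RZ(9π/6)(w2).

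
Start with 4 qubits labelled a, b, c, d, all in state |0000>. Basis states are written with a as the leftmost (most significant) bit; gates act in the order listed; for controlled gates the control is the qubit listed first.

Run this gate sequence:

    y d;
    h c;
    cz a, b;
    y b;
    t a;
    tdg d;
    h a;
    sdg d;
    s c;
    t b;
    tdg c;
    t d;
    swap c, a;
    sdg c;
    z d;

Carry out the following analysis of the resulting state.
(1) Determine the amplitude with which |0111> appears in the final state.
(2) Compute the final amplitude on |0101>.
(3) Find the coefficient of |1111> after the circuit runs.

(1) The final state's coefficient on |0111> equals -exp(I*pi/4)/2.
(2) |0101> carries amplitude -exp(3*I*pi/4)/2 in the final state.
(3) |1111> carries amplitude -I/2 in the final state.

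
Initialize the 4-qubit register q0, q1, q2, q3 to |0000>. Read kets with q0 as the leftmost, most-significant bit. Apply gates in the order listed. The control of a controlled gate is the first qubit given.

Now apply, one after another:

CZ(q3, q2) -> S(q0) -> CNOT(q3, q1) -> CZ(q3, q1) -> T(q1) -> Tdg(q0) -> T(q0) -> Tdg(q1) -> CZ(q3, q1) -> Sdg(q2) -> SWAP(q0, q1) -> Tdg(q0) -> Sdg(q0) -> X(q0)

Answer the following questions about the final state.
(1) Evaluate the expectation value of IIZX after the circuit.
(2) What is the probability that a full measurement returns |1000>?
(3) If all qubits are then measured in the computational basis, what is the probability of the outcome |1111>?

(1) In the final state, IIZX has expectation 0.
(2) A full measurement returns |1000> with probability 1.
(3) A full measurement returns |1111> with probability 0.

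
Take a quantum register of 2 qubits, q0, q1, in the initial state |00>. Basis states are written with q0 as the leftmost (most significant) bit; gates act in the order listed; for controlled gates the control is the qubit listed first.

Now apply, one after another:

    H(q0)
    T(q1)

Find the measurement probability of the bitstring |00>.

A full measurement returns |00> with probability 1/2.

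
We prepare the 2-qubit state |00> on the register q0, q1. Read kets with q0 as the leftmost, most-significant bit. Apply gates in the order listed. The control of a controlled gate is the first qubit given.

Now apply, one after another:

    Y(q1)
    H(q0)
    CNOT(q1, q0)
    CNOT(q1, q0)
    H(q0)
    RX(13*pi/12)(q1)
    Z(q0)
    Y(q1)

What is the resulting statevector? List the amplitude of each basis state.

The resulting statevector has amplitude -sqrt(sqrt(2) + 2)/4 + sqrt(6 - 3*sqrt(2))/4 on |00>, I*sqrt(2 - sqrt(2))/4 + I*sqrt(3*sqrt(2) + 6)/4 on |01>, 0 on |10>, 0 on |11>. Key observation: the block from step 2 through step 5 cancels to the identity and can be dropped.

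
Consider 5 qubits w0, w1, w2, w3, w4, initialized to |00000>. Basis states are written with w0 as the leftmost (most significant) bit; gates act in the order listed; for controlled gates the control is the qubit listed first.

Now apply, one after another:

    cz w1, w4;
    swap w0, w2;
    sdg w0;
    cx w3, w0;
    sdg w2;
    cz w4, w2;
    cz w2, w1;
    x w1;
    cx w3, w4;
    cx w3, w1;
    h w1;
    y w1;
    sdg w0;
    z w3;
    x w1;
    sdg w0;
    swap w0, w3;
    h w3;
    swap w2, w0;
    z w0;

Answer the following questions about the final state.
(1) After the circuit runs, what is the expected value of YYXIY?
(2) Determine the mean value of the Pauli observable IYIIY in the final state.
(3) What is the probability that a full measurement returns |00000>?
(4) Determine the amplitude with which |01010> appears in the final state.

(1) The expectation value of YYXIY is 0.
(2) In the final state, IYIIY has expectation 0.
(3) A full measurement returns |00000> with probability 1/4.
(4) The final state's coefficient on |01010> equals I/2.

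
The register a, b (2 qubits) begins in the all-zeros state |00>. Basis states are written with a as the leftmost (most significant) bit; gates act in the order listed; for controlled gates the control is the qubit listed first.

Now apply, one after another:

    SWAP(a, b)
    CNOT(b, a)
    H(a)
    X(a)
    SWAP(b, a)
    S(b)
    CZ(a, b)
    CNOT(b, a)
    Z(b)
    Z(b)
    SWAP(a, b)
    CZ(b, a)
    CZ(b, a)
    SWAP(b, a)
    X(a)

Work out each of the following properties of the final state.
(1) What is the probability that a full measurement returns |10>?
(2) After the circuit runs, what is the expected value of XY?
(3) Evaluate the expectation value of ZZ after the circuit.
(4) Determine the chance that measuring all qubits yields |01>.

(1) The probability of measuring |10> is 1/2.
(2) The observable XY averages to 1.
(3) In the final state, ZZ has expectation -1.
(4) A full measurement returns |01> with probability 1/2.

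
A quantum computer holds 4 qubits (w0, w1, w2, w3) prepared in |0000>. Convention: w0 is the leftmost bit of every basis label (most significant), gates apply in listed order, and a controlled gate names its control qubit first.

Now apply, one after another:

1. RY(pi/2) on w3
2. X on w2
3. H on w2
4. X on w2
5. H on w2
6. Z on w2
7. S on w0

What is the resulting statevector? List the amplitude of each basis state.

The resulting statevector has amplitude sqrt(2)/2 on |0010>, sqrt(2)/2 on |0011>, and 0 on every other basis state.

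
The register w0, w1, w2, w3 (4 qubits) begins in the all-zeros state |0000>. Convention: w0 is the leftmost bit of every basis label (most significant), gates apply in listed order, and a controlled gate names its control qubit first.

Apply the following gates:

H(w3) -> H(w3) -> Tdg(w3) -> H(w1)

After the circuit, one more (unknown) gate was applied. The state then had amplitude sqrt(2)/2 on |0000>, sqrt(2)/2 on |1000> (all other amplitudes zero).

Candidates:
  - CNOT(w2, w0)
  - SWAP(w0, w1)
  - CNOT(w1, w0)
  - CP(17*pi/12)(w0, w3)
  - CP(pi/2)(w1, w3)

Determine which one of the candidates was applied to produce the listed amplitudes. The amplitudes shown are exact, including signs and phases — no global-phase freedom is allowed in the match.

The applied gate was SWAP(w0, w1).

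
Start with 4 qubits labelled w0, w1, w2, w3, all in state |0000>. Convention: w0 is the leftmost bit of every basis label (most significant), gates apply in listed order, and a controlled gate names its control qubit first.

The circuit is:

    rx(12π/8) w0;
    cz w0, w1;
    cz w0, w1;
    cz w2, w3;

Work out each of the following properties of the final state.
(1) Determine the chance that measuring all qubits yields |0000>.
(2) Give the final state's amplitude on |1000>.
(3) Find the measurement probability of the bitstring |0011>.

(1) The probability of measuring |0000> is 1/2. Key observation: steps 2-3 multiply out to the identity, so the circuit reduces to the remaining gates.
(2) The amplitude on |1000> is -sqrt(2)*I/2.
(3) The probability of measuring |0011> is 0.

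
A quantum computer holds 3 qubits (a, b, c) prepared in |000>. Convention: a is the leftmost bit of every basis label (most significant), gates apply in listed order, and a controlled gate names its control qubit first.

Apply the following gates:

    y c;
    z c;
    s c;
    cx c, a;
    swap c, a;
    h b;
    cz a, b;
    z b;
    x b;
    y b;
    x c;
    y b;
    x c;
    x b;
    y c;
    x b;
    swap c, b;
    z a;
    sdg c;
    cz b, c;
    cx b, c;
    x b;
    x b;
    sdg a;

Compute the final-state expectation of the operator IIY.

The expectation value of IIY is -1.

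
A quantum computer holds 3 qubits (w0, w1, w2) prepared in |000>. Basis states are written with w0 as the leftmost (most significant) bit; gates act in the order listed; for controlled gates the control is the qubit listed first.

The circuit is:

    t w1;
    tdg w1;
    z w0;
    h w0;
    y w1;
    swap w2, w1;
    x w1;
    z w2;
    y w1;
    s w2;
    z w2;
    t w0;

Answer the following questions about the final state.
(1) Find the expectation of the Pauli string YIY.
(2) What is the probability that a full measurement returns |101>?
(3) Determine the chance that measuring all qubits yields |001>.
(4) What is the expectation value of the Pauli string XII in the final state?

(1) The observable YIY averages to 0.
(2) A full measurement returns |101> with probability 1/2.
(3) Outcome |001> occurs with probability 1/2.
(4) In the final state, XII has expectation sqrt(2)/2.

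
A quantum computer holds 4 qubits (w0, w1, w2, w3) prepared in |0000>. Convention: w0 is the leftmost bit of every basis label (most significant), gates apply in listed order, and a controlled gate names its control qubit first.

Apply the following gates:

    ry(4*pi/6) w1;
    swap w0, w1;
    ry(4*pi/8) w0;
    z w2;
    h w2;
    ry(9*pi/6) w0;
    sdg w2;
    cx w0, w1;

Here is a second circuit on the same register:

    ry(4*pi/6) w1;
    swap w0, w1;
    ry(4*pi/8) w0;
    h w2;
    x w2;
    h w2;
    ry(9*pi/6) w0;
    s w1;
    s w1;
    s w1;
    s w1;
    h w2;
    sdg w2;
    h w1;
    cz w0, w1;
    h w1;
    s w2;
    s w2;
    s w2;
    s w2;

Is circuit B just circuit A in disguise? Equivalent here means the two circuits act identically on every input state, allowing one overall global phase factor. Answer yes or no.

Yes: on every input state the two circuits agree up to one overall phase factor.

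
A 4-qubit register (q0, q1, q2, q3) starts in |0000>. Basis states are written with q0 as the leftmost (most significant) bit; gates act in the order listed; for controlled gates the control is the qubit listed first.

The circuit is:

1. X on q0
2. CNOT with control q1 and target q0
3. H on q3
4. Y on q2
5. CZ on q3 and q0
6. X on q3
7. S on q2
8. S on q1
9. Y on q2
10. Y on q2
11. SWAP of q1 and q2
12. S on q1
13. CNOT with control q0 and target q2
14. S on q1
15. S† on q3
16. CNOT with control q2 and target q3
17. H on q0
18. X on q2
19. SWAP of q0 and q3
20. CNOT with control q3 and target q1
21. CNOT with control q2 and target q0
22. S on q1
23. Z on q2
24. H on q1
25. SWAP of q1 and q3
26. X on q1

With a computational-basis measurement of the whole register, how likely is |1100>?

Outcome |1100> occurs with probability 1/8.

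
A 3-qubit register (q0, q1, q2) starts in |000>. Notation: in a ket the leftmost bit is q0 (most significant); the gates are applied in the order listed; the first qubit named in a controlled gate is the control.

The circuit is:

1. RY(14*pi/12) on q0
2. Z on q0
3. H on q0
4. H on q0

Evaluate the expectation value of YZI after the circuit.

In the final state, YZI has expectation 0. Key observation: gates 3-4 undo each other exactly, leaving only the rest of the circuit to track.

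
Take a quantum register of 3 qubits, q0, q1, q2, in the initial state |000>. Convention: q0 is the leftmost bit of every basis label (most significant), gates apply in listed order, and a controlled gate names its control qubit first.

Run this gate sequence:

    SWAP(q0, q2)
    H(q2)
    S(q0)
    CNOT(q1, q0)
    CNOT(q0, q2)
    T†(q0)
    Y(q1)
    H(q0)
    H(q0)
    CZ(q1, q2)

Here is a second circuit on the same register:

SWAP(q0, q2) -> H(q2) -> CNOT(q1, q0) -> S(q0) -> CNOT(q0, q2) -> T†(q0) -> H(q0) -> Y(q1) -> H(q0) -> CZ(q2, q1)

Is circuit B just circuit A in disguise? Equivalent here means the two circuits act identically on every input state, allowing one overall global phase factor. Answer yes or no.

No: there is an input state on which the two circuits produce genuinely different outputs (not merely differing by a phase).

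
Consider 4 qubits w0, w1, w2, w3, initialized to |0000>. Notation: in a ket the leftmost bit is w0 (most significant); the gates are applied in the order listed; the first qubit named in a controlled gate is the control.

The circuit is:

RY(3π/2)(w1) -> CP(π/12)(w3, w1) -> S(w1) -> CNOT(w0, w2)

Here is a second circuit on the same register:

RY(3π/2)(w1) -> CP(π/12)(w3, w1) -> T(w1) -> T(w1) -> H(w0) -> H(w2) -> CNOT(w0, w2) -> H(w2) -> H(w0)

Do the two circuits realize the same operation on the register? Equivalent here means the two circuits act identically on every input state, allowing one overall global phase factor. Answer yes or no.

No — the two circuits implement different unitaries, even allowing a global phase.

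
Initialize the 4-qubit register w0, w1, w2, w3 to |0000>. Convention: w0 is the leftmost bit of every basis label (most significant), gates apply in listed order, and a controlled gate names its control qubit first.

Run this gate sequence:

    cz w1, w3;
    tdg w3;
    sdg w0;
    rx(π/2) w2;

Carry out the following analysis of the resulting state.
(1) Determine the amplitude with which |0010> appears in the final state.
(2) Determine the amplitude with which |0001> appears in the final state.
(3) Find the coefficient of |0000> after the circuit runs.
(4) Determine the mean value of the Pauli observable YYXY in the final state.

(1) The amplitude on |0010> is -sqrt(2)*I/2.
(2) The amplitude on |0001> is 0.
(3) The amplitude on |0000> is sqrt(2)/2.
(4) In the final state, YYXY has expectation 0.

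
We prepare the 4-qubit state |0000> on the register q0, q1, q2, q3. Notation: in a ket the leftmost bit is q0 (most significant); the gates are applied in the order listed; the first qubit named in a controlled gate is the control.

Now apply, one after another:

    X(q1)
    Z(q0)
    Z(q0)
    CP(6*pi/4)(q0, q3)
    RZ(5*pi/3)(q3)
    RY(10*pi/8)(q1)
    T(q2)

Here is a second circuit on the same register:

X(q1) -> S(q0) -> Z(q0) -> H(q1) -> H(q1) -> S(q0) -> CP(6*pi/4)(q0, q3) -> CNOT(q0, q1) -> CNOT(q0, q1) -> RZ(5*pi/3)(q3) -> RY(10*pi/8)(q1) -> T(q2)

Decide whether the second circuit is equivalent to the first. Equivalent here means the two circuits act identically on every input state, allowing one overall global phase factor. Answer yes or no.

Yes — the two circuits implement the same unitary up to a global phase.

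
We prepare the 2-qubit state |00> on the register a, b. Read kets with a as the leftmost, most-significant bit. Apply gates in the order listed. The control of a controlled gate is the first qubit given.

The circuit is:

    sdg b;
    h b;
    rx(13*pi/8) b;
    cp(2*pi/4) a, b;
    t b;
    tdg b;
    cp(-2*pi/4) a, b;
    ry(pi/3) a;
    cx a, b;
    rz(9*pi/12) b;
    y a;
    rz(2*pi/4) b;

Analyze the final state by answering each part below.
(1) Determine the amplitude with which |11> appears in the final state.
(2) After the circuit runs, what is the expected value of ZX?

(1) The amplitude on |11> is sqrt(6)*exp(5*I*pi/16)/4. Key observation: steps 4-7 multiply out to the identity, so the circuit reduces to the remaining gates.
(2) The expectation value of ZX is sqrt(2)/4.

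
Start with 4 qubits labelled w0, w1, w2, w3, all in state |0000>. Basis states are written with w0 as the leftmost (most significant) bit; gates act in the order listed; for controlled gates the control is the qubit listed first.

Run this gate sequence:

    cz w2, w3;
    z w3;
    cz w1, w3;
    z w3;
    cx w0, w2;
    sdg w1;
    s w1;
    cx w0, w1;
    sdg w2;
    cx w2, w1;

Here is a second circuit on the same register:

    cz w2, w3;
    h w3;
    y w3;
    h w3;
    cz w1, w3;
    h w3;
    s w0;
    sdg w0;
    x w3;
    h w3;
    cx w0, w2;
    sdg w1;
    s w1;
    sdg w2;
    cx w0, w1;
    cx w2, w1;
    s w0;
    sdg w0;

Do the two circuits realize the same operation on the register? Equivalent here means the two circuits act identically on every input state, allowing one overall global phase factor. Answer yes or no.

No: there is an input state on which the two circuits produce genuinely different outputs (not merely differing by a phase).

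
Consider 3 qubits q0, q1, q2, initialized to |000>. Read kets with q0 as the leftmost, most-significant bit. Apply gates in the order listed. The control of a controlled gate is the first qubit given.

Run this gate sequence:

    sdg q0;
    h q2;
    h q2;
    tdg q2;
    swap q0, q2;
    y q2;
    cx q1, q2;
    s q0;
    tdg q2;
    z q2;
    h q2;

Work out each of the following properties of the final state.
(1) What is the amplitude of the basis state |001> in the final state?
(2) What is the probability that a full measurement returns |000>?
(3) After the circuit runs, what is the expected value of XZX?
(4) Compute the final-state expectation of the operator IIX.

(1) The final state's coefficient on |001> equals sqrt(2)*exp(I*pi/4)/2. Key observation: steps 2-3 multiply out to the identity, so the circuit reduces to the remaining gates.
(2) The probability of measuring |000> is 1/2.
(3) The observable XZX averages to 0.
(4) In the final state, IIX has expectation -1.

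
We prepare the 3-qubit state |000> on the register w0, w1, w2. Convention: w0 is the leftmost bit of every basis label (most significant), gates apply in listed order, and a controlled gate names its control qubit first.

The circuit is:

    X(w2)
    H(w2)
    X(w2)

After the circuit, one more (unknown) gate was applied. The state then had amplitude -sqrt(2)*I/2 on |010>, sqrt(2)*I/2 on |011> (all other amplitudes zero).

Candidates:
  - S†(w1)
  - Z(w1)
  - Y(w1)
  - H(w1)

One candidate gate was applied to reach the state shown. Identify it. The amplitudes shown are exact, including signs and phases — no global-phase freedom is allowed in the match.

The applied gate was Y(w1).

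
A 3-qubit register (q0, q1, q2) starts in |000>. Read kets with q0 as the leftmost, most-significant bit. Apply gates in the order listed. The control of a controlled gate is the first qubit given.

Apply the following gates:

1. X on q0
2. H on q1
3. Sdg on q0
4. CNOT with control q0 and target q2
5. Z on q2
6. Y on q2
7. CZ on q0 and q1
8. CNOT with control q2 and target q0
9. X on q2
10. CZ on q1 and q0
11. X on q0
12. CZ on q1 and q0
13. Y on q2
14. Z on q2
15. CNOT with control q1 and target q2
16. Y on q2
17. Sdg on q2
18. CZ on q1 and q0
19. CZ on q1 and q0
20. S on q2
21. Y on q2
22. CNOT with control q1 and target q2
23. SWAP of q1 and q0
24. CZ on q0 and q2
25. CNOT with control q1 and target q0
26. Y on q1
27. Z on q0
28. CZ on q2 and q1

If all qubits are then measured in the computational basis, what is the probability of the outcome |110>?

The probability of measuring |110> is 1/2.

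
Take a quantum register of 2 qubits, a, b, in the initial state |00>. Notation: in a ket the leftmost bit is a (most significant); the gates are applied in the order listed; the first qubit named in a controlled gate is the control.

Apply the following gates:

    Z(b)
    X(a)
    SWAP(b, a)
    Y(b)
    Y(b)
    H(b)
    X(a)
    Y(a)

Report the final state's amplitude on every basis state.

The resulting statevector has amplitude -sqrt(2)*I/2 on |00>, sqrt(2)*I/2 on |01>, 0 on |10>, 0 on |11>.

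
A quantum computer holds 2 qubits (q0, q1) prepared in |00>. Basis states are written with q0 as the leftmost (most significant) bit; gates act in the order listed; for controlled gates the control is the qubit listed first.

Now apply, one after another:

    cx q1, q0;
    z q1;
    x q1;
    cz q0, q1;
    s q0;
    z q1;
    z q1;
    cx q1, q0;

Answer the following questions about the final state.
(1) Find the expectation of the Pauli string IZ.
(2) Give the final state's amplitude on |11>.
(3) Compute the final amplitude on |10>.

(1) The observable IZ averages to -1.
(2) |11> carries amplitude 1 in the final state.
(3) The amplitude on |10> is 0.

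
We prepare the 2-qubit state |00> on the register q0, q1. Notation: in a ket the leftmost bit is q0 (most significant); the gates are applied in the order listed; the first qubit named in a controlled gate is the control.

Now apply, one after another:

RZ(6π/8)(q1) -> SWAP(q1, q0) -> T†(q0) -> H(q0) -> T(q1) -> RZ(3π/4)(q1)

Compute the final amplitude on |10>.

The amplitude on |10> is -sqrt(2)*exp(I*pi/4)/2.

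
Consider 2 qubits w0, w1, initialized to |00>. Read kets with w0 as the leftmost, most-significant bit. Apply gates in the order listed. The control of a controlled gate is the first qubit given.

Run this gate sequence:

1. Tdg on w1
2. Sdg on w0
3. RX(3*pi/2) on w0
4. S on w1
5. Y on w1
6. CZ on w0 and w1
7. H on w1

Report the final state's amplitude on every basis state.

The resulting statevector has amplitude -I/2 on |00>, I/2 on |01>, -1/2 on |10>, 1/2 on |11>.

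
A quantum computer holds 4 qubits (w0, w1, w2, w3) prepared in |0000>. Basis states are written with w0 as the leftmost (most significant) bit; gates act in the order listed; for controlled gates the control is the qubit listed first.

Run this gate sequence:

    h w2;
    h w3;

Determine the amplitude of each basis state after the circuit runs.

The resulting statevector has amplitude 1/2 on |0000>, 1/2 on |0001>, 1/2 on |0010>, 1/2 on |0011>, and 0 on every other basis state.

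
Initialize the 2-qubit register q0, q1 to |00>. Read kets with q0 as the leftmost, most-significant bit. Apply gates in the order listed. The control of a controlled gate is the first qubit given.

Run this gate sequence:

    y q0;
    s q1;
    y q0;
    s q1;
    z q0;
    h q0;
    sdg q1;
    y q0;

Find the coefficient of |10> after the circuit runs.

The amplitude on |10> is sqrt(2)*I/2.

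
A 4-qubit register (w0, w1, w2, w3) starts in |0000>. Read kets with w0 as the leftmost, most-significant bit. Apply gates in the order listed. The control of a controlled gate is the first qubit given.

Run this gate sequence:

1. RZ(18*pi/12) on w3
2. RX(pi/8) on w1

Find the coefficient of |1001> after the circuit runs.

The amplitude on |1001> is 0.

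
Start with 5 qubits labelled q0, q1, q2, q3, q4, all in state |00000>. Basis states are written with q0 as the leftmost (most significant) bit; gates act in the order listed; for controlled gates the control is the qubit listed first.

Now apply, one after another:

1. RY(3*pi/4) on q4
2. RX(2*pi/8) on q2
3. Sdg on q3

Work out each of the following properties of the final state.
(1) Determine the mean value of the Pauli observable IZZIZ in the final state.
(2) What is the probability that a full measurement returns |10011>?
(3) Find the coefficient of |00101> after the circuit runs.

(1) In the final state, IZZIZ has expectation -1/2.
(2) The probability of measuring |10011> is 0.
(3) The final state's coefficient on |00101> equals -sqrt(2)*I/4.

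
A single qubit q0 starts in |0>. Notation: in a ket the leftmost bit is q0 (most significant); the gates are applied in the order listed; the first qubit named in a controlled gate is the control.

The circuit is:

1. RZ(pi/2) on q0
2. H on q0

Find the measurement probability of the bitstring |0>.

The probability of measuring |0> is 1/2.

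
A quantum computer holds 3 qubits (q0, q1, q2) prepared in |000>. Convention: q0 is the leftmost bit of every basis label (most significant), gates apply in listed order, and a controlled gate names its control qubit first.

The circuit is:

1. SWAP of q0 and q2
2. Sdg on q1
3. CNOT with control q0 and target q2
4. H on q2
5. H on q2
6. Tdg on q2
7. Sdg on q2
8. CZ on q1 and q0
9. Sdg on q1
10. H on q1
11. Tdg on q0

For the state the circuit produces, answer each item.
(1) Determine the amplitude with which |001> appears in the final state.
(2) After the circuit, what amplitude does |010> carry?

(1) The amplitude on |001> is 0. Key observation: gates 4-5 undo each other exactly, leaving only the rest of the circuit to track.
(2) The final state's coefficient on |010> equals sqrt(2)/2.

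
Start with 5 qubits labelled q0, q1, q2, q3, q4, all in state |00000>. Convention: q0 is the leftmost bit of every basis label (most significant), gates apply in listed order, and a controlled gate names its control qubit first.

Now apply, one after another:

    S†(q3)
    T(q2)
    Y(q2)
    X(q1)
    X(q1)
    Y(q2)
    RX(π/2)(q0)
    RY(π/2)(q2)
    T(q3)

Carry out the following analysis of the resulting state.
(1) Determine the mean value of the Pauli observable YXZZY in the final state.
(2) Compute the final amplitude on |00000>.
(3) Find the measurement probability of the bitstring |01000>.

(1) In the final state, YXZZY has expectation 0.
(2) |00000> carries amplitude 1/2 in the final state.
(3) A full measurement returns |01000> with probability 0.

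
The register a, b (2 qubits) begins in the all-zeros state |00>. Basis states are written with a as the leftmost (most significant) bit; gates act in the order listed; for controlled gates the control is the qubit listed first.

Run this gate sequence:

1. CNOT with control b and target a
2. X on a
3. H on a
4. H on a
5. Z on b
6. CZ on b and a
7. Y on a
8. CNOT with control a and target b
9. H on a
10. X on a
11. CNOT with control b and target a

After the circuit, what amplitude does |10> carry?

|10> carries amplitude -sqrt(2)*I/2 in the final state.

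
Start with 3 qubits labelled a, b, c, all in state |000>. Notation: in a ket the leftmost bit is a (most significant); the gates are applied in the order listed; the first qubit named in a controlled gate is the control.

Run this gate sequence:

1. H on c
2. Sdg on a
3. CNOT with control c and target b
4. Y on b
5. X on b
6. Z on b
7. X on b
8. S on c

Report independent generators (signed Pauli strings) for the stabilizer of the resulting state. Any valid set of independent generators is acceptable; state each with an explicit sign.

The stabilizer group can be generated by +IXY, +ZII, -IZZ, among other valid generating sets.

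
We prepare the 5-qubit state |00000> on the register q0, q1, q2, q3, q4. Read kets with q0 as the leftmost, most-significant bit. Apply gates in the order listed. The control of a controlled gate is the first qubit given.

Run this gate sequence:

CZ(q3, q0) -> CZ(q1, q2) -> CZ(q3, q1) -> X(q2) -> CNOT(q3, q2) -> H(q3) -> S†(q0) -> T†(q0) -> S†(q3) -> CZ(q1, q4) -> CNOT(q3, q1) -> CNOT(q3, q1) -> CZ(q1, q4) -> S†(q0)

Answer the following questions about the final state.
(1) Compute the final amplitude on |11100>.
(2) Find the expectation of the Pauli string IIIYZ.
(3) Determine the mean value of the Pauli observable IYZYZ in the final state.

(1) The amplitude on |11100> is 0. Key observation: gates 10-13 undo each other exactly, leaving only the rest of the circuit to track.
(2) The expectation value of IIIYZ is -1.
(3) The observable IYZYZ averages to 0.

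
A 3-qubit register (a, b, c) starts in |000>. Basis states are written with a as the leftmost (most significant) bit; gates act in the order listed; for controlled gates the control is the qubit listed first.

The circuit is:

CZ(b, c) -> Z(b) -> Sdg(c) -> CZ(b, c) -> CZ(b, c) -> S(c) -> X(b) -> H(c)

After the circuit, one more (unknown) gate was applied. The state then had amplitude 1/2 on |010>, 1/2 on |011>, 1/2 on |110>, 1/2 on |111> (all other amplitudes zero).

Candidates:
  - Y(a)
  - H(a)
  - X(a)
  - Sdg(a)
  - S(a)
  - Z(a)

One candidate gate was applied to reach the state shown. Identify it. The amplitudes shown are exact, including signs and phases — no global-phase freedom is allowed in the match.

The applied gate was H(a). Key observation: steps 3-6 multiply out to the identity, so the circuit reduces to the remaining gates.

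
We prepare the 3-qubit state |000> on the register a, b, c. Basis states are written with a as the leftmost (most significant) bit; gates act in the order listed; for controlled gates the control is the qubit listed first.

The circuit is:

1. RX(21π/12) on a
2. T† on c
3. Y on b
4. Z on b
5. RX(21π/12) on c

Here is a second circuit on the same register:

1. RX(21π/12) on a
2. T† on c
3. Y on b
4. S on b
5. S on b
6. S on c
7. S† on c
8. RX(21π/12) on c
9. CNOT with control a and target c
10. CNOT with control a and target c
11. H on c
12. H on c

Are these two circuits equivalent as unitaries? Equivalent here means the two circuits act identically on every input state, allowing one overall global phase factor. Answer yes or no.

Yes — the two circuits implement the same unitary up to a global phase.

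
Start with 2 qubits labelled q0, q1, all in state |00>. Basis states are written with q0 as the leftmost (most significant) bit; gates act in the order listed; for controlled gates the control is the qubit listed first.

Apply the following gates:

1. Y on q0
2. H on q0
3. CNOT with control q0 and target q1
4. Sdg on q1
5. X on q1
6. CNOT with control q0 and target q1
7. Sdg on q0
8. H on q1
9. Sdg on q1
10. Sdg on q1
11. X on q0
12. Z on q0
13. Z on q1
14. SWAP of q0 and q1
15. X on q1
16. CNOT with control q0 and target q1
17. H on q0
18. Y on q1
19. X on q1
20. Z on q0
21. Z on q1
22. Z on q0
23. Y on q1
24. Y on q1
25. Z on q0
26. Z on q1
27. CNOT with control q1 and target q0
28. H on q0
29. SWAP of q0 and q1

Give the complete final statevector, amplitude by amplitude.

The resulting statevector has amplitude 1/2 on |00>, 1/2 on |01>, 1/2 on |10>, -1/2 on |11>.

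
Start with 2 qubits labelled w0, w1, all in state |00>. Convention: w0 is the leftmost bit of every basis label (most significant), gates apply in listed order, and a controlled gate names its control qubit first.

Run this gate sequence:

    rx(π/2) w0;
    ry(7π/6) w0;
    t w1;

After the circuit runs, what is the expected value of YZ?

In the final state, YZ has expectation -1.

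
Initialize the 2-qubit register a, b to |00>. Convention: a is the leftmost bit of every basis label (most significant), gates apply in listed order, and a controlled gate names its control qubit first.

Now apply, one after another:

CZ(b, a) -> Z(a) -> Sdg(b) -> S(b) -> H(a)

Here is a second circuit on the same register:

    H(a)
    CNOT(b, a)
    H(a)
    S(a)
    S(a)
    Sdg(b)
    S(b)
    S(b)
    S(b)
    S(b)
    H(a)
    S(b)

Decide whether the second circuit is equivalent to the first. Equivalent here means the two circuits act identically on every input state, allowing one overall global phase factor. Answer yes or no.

Yes, they are equivalent — the unitaries differ by at most a global phase.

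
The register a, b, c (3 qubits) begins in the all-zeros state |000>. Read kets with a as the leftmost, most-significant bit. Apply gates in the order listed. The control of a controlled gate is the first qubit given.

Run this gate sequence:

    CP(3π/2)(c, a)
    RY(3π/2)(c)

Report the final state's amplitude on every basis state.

After the circuit, the state carries amplitude -sqrt(2)/2 on |000>, sqrt(2)/2 on |001>, and 0 on every other basis state.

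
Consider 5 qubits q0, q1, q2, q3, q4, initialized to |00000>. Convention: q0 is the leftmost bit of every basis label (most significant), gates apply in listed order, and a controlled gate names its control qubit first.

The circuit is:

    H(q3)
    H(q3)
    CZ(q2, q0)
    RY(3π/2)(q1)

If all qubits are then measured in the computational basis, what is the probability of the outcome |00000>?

The probability of measuring |00000> is 1/2. Key observation: steps 1-2 multiply out to the identity, so the circuit reduces to the remaining gates.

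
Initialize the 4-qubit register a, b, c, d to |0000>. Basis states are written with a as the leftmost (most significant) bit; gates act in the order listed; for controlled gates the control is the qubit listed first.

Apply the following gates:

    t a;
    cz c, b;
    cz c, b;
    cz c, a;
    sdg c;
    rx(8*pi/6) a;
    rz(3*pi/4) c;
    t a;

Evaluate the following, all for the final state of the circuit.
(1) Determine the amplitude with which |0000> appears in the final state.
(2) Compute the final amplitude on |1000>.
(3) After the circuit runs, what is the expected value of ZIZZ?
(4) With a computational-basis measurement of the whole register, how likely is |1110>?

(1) The amplitude on |0000> is exp(5*I*pi/8)/2. Key observation: gates 2-3 undo each other exactly, leaving only the rest of the circuit to track.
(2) |1000> carries amplitude -sqrt(3)*exp(3*I*pi/8)/2 in the final state.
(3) In the final state, ZIZZ has expectation -1/2.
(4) Outcome |1110> occurs with probability 0.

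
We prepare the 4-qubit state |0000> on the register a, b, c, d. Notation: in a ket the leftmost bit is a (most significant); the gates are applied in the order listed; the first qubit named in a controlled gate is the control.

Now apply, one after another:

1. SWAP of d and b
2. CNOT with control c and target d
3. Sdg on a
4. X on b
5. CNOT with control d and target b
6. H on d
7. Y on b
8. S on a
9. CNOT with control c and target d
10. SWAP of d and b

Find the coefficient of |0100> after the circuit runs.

The amplitude on |0100> is -sqrt(2)*I/2.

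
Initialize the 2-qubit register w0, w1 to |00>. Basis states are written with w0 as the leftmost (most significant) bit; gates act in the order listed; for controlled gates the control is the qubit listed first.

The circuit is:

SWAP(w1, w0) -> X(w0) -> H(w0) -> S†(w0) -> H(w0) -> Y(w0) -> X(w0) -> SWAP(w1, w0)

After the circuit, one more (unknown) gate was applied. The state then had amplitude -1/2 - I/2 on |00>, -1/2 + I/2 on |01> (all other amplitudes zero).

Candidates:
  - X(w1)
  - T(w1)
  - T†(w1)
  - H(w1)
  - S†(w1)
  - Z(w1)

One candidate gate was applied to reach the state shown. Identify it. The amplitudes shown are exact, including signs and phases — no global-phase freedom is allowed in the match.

The unique candidate consistent with the amplitudes is X(w1).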